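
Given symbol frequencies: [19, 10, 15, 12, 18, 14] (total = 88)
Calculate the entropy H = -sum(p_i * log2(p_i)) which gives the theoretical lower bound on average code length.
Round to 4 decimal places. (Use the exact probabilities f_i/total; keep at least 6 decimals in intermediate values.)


Per-symbol terms -p_i * log2(p_i) with p_i = f_i/88:
  p = 19/88 = 0.215909: log2(p) = -2.211504, -p*log2(p) = 0.477484
  p = 10/88 = 0.113636: log2(p) = -3.137504, -p*log2(p) = 0.356534
  p = 15/88 = 0.170455: log2(p) = -2.552541, -p*log2(p) = 0.435092
  p = 12/88 = 0.136364: log2(p) = -2.874469, -p*log2(p) = 0.391973
  p = 18/88 = 0.204545: log2(p) = -2.289507, -p*log2(p) = 0.468308
  p = 14/88 = 0.159091: log2(p) = -2.652077, -p*log2(p) = 0.421921
H = 0.477484 + 0.356534 + 0.435092 + 0.391973 + 0.468308 + 0.421921 = 2.551312

H = 2.5513 bits/symbol


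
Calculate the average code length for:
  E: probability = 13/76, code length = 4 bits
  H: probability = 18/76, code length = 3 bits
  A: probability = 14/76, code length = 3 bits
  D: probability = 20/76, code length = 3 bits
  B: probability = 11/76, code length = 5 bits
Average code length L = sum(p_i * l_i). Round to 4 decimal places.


Weighted contributions p_i * l_i:
  E: (13/76) * 4 = 52/76
  H: (18/76) * 3 = 54/76
  A: (14/76) * 3 = 42/76
  D: (20/76) * 3 = 60/76
  B: (11/76) * 5 = 55/76
Sum = (52 + 54 + 42 + 60 + 55)/76 = 263/76

L = 263/76 = 3.4605 bits/symbol


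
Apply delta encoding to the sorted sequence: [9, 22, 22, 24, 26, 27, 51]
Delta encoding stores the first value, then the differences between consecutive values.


First value: 9
Deltas:
  22 - 9 = 13
  22 - 22 = 0
  24 - 22 = 2
  26 - 24 = 2
  27 - 26 = 1
  51 - 27 = 24


Delta encoded: [9, 13, 0, 2, 2, 1, 24]


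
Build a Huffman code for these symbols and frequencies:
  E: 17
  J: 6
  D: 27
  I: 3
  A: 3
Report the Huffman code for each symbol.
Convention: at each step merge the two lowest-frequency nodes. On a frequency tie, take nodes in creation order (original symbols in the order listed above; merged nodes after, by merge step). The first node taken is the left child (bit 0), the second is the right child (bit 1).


Huffman tree construction:
Step 1: Merge I(3) + A(3) = 6
Step 2: Merge J(6) + (I+A)(6) = 12
Step 3: Merge (J+(I+A))(12) + E(17) = 29
Step 4: Merge D(27) + ((J+(I+A))+E)(29) = 56
Read each symbol's code off the tree from the root (left child = 0, right child = 1).

Codes:
  E: 11 (length 2)
  J: 100 (length 3)
  D: 0 (length 1)
  I: 1010 (length 4)
  A: 1011 (length 4)
Average code length: 103/56 = 1.8393 bits/symbol


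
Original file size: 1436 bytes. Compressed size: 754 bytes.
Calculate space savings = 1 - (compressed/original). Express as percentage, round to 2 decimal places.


ratio = compressed/original = 754/1436 = 0.52507
savings = 1 - ratio = 1 - 0.52507 = 0.47493
as a percentage: 0.47493 * 100 = 47.49%

Space savings = 1 - 754/1436 = 47.49%


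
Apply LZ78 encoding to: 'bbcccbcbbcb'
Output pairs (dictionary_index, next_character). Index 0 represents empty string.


LZ78 encoding steps:
Dictionary: {0: ''}
Step 1: w='' (idx 0), next='b' -> output (0, 'b'), add 'b' as idx 1
Step 2: w='b' (idx 1), next='c' -> output (1, 'c'), add 'bc' as idx 2
Step 3: w='' (idx 0), next='c' -> output (0, 'c'), add 'c' as idx 3
Step 4: w='c' (idx 3), next='b' -> output (3, 'b'), add 'cb' as idx 4
Step 5: w='cb' (idx 4), next='b' -> output (4, 'b'), add 'cbb' as idx 5
Step 6: w='cb' (idx 4), end of input -> output (4, '')


Encoded: [(0, 'b'), (1, 'c'), (0, 'c'), (3, 'b'), (4, 'b'), (4, '')]


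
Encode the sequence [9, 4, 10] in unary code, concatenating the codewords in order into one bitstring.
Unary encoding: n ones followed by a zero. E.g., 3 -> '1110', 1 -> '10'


Encode each number as n ones followed by a terminating 0:
  9 -> 1111111110 (10 bits)
  4 -> 11110 (5 bits)
  10 -> 11111111110 (11 bits)
Total length = 10 + 5 + 11 = 26 bits.

Unary([9, 4, 10]) = 11111111101111011111111110 (26 bits)


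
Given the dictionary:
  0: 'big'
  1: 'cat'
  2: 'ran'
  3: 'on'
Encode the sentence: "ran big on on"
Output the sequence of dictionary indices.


Look up each word in the dictionary:
  'ran' -> 2
  'big' -> 0
  'on' -> 3
  'on' -> 3

Encoded: [2, 0, 3, 3]


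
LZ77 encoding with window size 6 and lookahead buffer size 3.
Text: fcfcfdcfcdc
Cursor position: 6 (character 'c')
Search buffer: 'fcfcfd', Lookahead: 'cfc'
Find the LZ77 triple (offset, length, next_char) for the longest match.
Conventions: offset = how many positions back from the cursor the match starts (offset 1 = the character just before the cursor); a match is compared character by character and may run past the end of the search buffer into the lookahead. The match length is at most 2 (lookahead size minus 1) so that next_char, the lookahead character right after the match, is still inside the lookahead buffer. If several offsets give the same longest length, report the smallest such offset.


Try each offset into the search buffer:
  offset=1 (pos 5, char 'd'): match length 0
  offset=2 (pos 4, char 'f'): match length 0
  offset=3 (pos 3, char 'c'): match length 2
  offset=4 (pos 2, char 'f'): match length 0
  offset=5 (pos 1, char 'c'): match length 2
  offset=6 (pos 0, char 'f'): match length 0
Longest match has length 2, found at offsets 3, 5; take the smallest, offset 3.
next_char = character at position 6 + 2 = 8 -> 'c'

Best match: offset=3, length=2 (matching 'cf' starting at position 3)
LZ77 triple: (3, 2, 'c')


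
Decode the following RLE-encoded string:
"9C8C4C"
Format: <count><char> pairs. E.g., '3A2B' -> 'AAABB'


Expanding each <count><char> pair:
  9C -> 'CCCCCCCCC'
  8C -> 'CCCCCCCC'
  4C -> 'CCCC'

Decoded = CCCCCCCCCCCCCCCCCCCCC


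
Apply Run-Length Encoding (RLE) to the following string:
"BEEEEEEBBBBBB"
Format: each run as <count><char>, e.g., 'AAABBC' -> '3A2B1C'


Scanning runs left to right:
  i=0: run of 'B' x 1 -> '1B'
  i=1: run of 'E' x 6 -> '6E'
  i=7: run of 'B' x 6 -> '6B'

RLE = 1B6E6B


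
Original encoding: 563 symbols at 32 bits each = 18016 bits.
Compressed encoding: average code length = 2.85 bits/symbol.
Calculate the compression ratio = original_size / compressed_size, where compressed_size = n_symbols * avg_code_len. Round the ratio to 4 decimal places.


original_size = n_symbols * orig_bits = 563 * 32 = 18016 bits
compressed_size = n_symbols * avg_code_len = 563 * 2.85 = 1604.55 bits
ratio = original_size / compressed_size = 18016 / 1604.55 = 11.2281

Compression ratio = 11.2281


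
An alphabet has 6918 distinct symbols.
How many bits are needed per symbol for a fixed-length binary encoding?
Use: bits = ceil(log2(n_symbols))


log2(6918) = 12.7561
Bracket: 2^12 = 4096 < 6918 <= 2^13 = 8192
So ceil(log2(6918)) = 13

bits = ceil(log2(6918)) = ceil(12.7561) = 13 bits


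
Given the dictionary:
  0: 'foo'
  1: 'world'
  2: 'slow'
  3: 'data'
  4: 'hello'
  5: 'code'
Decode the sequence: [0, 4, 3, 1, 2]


Look up each index in the dictionary:
  0 -> 'foo'
  4 -> 'hello'
  3 -> 'data'
  1 -> 'world'
  2 -> 'slow'

Decoded: "foo hello data world slow"


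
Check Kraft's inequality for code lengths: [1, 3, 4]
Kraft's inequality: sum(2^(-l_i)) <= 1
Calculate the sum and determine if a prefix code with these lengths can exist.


Sum = 2^(-1) + 2^(-3) + 2^(-4)
    = 0.5 + 0.125 + 0.0625
    = 11/16 = 0.6875
Since 0.6875 <= 1, Kraft's inequality IS satisfied.
A prefix code with these lengths CAN exist.

Kraft sum = 0.6875. Satisfied.


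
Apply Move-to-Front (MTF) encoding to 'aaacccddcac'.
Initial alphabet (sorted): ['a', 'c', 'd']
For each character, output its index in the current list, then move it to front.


MTF encoding:
'a': index 0 in ['a', 'c', 'd'] -> ['a', 'c', 'd']
'a': index 0 in ['a', 'c', 'd'] -> ['a', 'c', 'd']
'a': index 0 in ['a', 'c', 'd'] -> ['a', 'c', 'd']
'c': index 1 in ['a', 'c', 'd'] -> ['c', 'a', 'd']
'c': index 0 in ['c', 'a', 'd'] -> ['c', 'a', 'd']
'c': index 0 in ['c', 'a', 'd'] -> ['c', 'a', 'd']
'd': index 2 in ['c', 'a', 'd'] -> ['d', 'c', 'a']
'd': index 0 in ['d', 'c', 'a'] -> ['d', 'c', 'a']
'c': index 1 in ['d', 'c', 'a'] -> ['c', 'd', 'a']
'a': index 2 in ['c', 'd', 'a'] -> ['a', 'c', 'd']
'c': index 1 in ['a', 'c', 'd'] -> ['c', 'a', 'd']


Output: [0, 0, 0, 1, 0, 0, 2, 0, 1, 2, 1]


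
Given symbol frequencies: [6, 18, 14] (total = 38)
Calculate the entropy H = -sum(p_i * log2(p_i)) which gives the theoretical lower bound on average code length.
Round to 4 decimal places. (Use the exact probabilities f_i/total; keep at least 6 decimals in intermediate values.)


Per-symbol terms -p_i * log2(p_i) with p_i = f_i/38:
  p = 6/38 = 0.157895: log2(p) = -2.662965, -p*log2(p) = 0.420468
  p = 18/38 = 0.473684: log2(p) = -1.078003, -p*log2(p) = 0.510633
  p = 14/38 = 0.368421: log2(p) = -1.440573, -p*log2(p) = 0.530737
H = 0.420468 + 0.510633 + 0.530737 = 1.461838

H = 1.4618 bits/symbol


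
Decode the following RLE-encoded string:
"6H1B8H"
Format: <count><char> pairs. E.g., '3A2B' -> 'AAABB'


Expanding each <count><char> pair:
  6H -> 'HHHHHH'
  1B -> 'B'
  8H -> 'HHHHHHHH'

Decoded = HHHHHHBHHHHHHHH


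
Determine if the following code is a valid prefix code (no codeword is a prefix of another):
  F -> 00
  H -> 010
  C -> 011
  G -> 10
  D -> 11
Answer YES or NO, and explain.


Checking each pair (does one codeword prefix another?):
  F='00' vs H='010': no prefix
  F='00' vs C='011': no prefix
  F='00' vs G='10': no prefix
  F='00' vs D='11': no prefix
  H='010' vs F='00': no prefix
  H='010' vs C='011': no prefix
  H='010' vs G='10': no prefix
  H='010' vs D='11': no prefix
  C='011' vs F='00': no prefix
  C='011' vs H='010': no prefix
  C='011' vs G='10': no prefix
  C='011' vs D='11': no prefix
  G='10' vs F='00': no prefix
  G='10' vs H='010': no prefix
  G='10' vs C='011': no prefix
  G='10' vs D='11': no prefix
  D='11' vs F='00': no prefix
  D='11' vs H='010': no prefix
  D='11' vs C='011': no prefix
  D='11' vs G='10': no prefix
No violation found over all pairs.

YES -- this is a valid prefix code. No codeword is a prefix of any other codeword.


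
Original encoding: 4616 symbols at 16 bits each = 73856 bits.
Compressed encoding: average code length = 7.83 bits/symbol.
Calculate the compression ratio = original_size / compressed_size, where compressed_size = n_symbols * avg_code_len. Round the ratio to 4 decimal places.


original_size = n_symbols * orig_bits = 4616 * 16 = 73856 bits
compressed_size = n_symbols * avg_code_len = 4616 * 7.83 = 36143.28 bits
ratio = original_size / compressed_size = 73856 / 36143.28 = 2.0434

Compression ratio = 2.0434


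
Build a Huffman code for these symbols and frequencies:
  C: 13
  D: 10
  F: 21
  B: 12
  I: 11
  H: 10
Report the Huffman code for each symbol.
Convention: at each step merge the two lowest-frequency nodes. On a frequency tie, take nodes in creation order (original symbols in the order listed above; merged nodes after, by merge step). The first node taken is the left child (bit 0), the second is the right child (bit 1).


Huffman tree construction:
Step 1: Merge D(10) + H(10) = 20
Step 2: Merge I(11) + B(12) = 23
Step 3: Merge C(13) + (D+H)(20) = 33
Step 4: Merge F(21) + (I+B)(23) = 44
Step 5: Merge (C+(D+H))(33) + (F+(I+B))(44) = 77
Read each symbol's code off the tree from the root (left child = 0, right child = 1).

Codes:
  C: 00 (length 2)
  D: 010 (length 3)
  F: 10 (length 2)
  B: 111 (length 3)
  I: 110 (length 3)
  H: 011 (length 3)
Average code length: 197/77 = 2.5584 bits/symbol


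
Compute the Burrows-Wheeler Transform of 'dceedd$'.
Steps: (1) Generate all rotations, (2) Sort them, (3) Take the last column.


Rotations (sorted):
  0: $dceedd -> last char: d
  1: ceedd$d -> last char: d
  2: d$dceed -> last char: d
  3: dceedd$ -> last char: $
  4: dd$dcee -> last char: e
  5: edd$dce -> last char: e
  6: eedd$dc -> last char: c


BWT = ddd$eec


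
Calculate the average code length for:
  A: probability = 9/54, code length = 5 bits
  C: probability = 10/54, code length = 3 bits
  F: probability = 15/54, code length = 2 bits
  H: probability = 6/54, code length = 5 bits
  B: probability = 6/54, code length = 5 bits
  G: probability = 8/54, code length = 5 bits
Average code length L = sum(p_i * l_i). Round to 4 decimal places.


Weighted contributions p_i * l_i:
  A: (9/54) * 5 = 45/54
  C: (10/54) * 3 = 30/54
  F: (15/54) * 2 = 30/54
  H: (6/54) * 5 = 30/54
  B: (6/54) * 5 = 30/54
  G: (8/54) * 5 = 40/54
Sum = (45 + 30 + 30 + 30 + 30 + 40)/54 = 205/54

L = 205/54 = 3.7963 bits/symbol


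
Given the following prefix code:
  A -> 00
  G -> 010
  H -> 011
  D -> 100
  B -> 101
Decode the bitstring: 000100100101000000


Decoding step by step:
Bits 00 -> A
Bits 010 -> G
Bits 010 -> G
Bits 010 -> G
Bits 100 -> D
Bits 00 -> A
Bits 00 -> A


Decoded message: AGGGDAA


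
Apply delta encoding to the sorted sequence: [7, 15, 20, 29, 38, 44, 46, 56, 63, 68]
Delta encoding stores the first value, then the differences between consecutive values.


First value: 7
Deltas:
  15 - 7 = 8
  20 - 15 = 5
  29 - 20 = 9
  38 - 29 = 9
  44 - 38 = 6
  46 - 44 = 2
  56 - 46 = 10
  63 - 56 = 7
  68 - 63 = 5


Delta encoded: [7, 8, 5, 9, 9, 6, 2, 10, 7, 5]


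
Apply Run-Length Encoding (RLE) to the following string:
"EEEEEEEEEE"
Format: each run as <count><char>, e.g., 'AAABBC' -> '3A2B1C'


Scanning runs left to right:
  i=0: run of 'E' x 10 -> '10E'

RLE = 10E


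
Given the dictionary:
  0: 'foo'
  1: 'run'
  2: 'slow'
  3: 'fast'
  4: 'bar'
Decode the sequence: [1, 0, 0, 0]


Look up each index in the dictionary:
  1 -> 'run'
  0 -> 'foo'
  0 -> 'foo'
  0 -> 'foo'

Decoded: "run foo foo foo"


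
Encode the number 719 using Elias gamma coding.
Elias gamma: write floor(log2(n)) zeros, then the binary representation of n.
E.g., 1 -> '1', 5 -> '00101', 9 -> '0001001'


num_bits = floor(log2(719)) + 1 = 10
leading_zeros = num_bits - 1 = 9
binary(719) = 1011001111

Elias gamma(719) = '000000000' + '1011001111' = 0000000001011001111 (19 bits)


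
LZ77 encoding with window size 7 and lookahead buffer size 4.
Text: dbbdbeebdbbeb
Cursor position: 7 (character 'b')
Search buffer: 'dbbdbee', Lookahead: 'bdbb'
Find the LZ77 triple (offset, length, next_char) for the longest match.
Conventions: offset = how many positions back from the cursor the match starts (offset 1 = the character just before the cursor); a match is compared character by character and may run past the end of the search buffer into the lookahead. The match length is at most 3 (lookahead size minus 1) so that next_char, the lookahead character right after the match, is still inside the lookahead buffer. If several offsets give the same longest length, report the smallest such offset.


Try each offset into the search buffer:
  offset=1 (pos 6, char 'e'): match length 0
  offset=2 (pos 5, char 'e'): match length 0
  offset=3 (pos 4, char 'b'): match length 1
  offset=4 (pos 3, char 'd'): match length 0
  offset=5 (pos 2, char 'b'): match length 3
  offset=6 (pos 1, char 'b'): match length 1
  offset=7 (pos 0, char 'd'): match length 0
Longest match has length 3 at offset 5.
next_char = character at position 7 + 3 = 10 -> 'b'

Best match: offset=5, length=3 (matching 'bdb' starting at position 2)
LZ77 triple: (5, 3, 'b')


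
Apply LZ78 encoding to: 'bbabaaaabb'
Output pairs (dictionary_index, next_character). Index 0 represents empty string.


LZ78 encoding steps:
Dictionary: {0: ''}
Step 1: w='' (idx 0), next='b' -> output (0, 'b'), add 'b' as idx 1
Step 2: w='b' (idx 1), next='a' -> output (1, 'a'), add 'ba' as idx 2
Step 3: w='ba' (idx 2), next='a' -> output (2, 'a'), add 'baa' as idx 3
Step 4: w='' (idx 0), next='a' -> output (0, 'a'), add 'a' as idx 4
Step 5: w='a' (idx 4), next='b' -> output (4, 'b'), add 'ab' as idx 5
Step 6: w='b' (idx 1), end of input -> output (1, '')


Encoded: [(0, 'b'), (1, 'a'), (2, 'a'), (0, 'a'), (4, 'b'), (1, '')]


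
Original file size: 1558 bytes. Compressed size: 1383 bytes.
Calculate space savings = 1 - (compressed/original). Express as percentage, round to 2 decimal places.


ratio = compressed/original = 1383/1558 = 0.887677
savings = 1 - ratio = 1 - 0.887677 = 0.112323
as a percentage: 0.112323 * 100 = 11.23%

Space savings = 1 - 1383/1558 = 11.23%


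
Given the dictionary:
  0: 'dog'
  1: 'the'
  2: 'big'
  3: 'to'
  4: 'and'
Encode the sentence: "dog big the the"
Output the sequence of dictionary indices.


Look up each word in the dictionary:
  'dog' -> 0
  'big' -> 2
  'the' -> 1
  'the' -> 1

Encoded: [0, 2, 1, 1]


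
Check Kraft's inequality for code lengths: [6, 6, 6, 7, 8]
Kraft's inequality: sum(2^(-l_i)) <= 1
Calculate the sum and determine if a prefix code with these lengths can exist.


Sum = 2^(-6) + 2^(-6) + 2^(-6) + 2^(-7) + 2^(-8)
    = 0.015625 + 0.015625 + 0.015625 + 0.0078125 + 0.00390625
    = 15/256 = 0.05859375
Since 0.05859375 <= 1, Kraft's inequality IS satisfied.
A prefix code with these lengths CAN exist.

Kraft sum = 0.05859375. Satisfied.


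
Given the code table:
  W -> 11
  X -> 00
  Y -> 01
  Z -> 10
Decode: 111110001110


Decoding:
11 -> W
11 -> W
10 -> Z
00 -> X
11 -> W
10 -> Z


Result: WWZXWZ


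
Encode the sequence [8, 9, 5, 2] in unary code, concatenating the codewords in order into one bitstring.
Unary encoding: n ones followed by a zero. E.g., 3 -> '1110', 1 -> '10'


Encode each number as n ones followed by a terminating 0:
  8 -> 111111110 (9 bits)
  9 -> 1111111110 (10 bits)
  5 -> 111110 (6 bits)
  2 -> 110 (3 bits)
Total length = 9 + 10 + 6 + 3 = 28 bits.

Unary([8, 9, 5, 2]) = 1111111101111111110111110110 (28 bits)


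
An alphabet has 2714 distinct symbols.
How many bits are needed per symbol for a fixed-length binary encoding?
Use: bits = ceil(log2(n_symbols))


log2(2714) = 11.4062
Bracket: 2^11 = 2048 < 2714 <= 2^12 = 4096
So ceil(log2(2714)) = 12

bits = ceil(log2(2714)) = ceil(11.4062) = 12 bits


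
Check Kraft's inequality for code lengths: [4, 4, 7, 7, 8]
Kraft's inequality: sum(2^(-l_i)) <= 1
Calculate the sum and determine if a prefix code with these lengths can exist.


Sum = 2^(-4) + 2^(-4) + 2^(-7) + 2^(-7) + 2^(-8)
    = 0.0625 + 0.0625 + 0.0078125 + 0.0078125 + 0.00390625
    = 37/256 = 0.14453125
Since 0.14453125 <= 1, Kraft's inequality IS satisfied.
A prefix code with these lengths CAN exist.

Kraft sum = 0.14453125. Satisfied.


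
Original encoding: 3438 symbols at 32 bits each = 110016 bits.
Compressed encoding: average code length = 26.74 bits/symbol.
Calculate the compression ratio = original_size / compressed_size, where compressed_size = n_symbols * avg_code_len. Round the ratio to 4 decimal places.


original_size = n_symbols * orig_bits = 3438 * 32 = 110016 bits
compressed_size = n_symbols * avg_code_len = 3438 * 26.74 = 91932.12 bits
ratio = original_size / compressed_size = 110016 / 91932.12 = 1.1967

Compression ratio = 1.1967


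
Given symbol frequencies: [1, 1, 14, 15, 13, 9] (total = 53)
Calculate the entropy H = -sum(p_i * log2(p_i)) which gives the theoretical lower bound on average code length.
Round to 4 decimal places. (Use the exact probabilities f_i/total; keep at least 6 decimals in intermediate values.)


Per-symbol terms -p_i * log2(p_i) with p_i = f_i/53:
  p = 1/53 = 0.018868: log2(p) = -5.727920, -p*log2(p) = 0.108074
  p = 1/53 = 0.018868: log2(p) = -5.727920, -p*log2(p) = 0.108074
  p = 14/53 = 0.264151: log2(p) = -1.920566, -p*log2(p) = 0.507319
  p = 15/53 = 0.283019: log2(p) = -1.821030, -p*log2(p) = 0.515386
  p = 13/53 = 0.245283: log2(p) = -2.027481, -p*log2(p) = 0.497307
  p = 9/53 = 0.169811: log2(p) = -2.557995, -p*log2(p) = 0.434377
H = 0.108074 + 0.108074 + 0.507319 + 0.515386 + 0.497307 + 0.434377 = 2.170537

H = 2.1705 bits/symbol


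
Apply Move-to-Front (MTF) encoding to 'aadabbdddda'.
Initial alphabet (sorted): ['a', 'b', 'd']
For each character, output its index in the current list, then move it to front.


MTF encoding:
'a': index 0 in ['a', 'b', 'd'] -> ['a', 'b', 'd']
'a': index 0 in ['a', 'b', 'd'] -> ['a', 'b', 'd']
'd': index 2 in ['a', 'b', 'd'] -> ['d', 'a', 'b']
'a': index 1 in ['d', 'a', 'b'] -> ['a', 'd', 'b']
'b': index 2 in ['a', 'd', 'b'] -> ['b', 'a', 'd']
'b': index 0 in ['b', 'a', 'd'] -> ['b', 'a', 'd']
'd': index 2 in ['b', 'a', 'd'] -> ['d', 'b', 'a']
'd': index 0 in ['d', 'b', 'a'] -> ['d', 'b', 'a']
'd': index 0 in ['d', 'b', 'a'] -> ['d', 'b', 'a']
'd': index 0 in ['d', 'b', 'a'] -> ['d', 'b', 'a']
'a': index 2 in ['d', 'b', 'a'] -> ['a', 'd', 'b']


Output: [0, 0, 2, 1, 2, 0, 2, 0, 0, 0, 2]


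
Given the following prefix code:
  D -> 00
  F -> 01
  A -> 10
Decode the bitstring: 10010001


Decoding step by step:
Bits 10 -> A
Bits 01 -> F
Bits 00 -> D
Bits 01 -> F


Decoded message: AFDF


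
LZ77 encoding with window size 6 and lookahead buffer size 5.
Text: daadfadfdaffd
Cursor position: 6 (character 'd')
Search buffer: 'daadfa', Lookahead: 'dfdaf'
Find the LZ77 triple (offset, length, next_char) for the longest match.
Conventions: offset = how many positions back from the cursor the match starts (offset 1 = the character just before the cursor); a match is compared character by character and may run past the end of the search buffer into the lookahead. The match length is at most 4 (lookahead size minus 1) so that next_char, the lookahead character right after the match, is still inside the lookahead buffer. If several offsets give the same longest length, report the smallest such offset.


Try each offset into the search buffer:
  offset=1 (pos 5, char 'a'): match length 0
  offset=2 (pos 4, char 'f'): match length 0
  offset=3 (pos 3, char 'd'): match length 2
  offset=4 (pos 2, char 'a'): match length 0
  offset=5 (pos 1, char 'a'): match length 0
  offset=6 (pos 0, char 'd'): match length 1
Longest match has length 2 at offset 3.
next_char = character at position 6 + 2 = 8 -> 'd'

Best match: offset=3, length=2 (matching 'df' starting at position 3)
LZ77 triple: (3, 2, 'd')


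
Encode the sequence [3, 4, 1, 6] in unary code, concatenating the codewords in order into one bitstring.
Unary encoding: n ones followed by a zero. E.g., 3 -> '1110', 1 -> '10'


Encode each number as n ones followed by a terminating 0:
  3 -> 1110 (4 bits)
  4 -> 11110 (5 bits)
  1 -> 10 (2 bits)
  6 -> 1111110 (7 bits)
Total length = 4 + 5 + 2 + 7 = 18 bits.

Unary([3, 4, 1, 6]) = 111011110101111110 (18 bits)


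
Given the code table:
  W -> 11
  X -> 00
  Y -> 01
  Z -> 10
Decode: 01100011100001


Decoding:
01 -> Y
10 -> Z
00 -> X
11 -> W
10 -> Z
00 -> X
01 -> Y


Result: YZXWZXY


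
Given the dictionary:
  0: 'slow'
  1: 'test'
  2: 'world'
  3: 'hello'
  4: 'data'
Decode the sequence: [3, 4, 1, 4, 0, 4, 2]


Look up each index in the dictionary:
  3 -> 'hello'
  4 -> 'data'
  1 -> 'test'
  4 -> 'data'
  0 -> 'slow'
  4 -> 'data'
  2 -> 'world'

Decoded: "hello data test data slow data world"


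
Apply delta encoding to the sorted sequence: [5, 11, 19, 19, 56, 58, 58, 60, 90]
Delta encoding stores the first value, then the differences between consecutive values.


First value: 5
Deltas:
  11 - 5 = 6
  19 - 11 = 8
  19 - 19 = 0
  56 - 19 = 37
  58 - 56 = 2
  58 - 58 = 0
  60 - 58 = 2
  90 - 60 = 30


Delta encoded: [5, 6, 8, 0, 37, 2, 0, 2, 30]


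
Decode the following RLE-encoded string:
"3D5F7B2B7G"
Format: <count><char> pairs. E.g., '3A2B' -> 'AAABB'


Expanding each <count><char> pair:
  3D -> 'DDD'
  5F -> 'FFFFF'
  7B -> 'BBBBBBB'
  2B -> 'BB'
  7G -> 'GGGGGGG'

Decoded = DDDFFFFFBBBBBBBBBGGGGGGG


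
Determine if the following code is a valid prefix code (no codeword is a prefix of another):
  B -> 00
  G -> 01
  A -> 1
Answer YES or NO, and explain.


Checking each pair (does one codeword prefix another?):
  B='00' vs G='01': no prefix
  B='00' vs A='1': no prefix
  G='01' vs B='00': no prefix
  G='01' vs A='1': no prefix
  A='1' vs B='00': no prefix
  A='1' vs G='01': no prefix
No violation found over all pairs.

YES -- this is a valid prefix code. No codeword is a prefix of any other codeword.


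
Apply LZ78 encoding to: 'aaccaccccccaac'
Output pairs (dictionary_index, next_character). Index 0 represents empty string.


LZ78 encoding steps:
Dictionary: {0: ''}
Step 1: w='' (idx 0), next='a' -> output (0, 'a'), add 'a' as idx 1
Step 2: w='a' (idx 1), next='c' -> output (1, 'c'), add 'ac' as idx 2
Step 3: w='' (idx 0), next='c' -> output (0, 'c'), add 'c' as idx 3
Step 4: w='ac' (idx 2), next='c' -> output (2, 'c'), add 'acc' as idx 4
Step 5: w='c' (idx 3), next='c' -> output (3, 'c'), add 'cc' as idx 5
Step 6: w='cc' (idx 5), next='a' -> output (5, 'a'), add 'cca' as idx 6
Step 7: w='ac' (idx 2), end of input -> output (2, '')


Encoded: [(0, 'a'), (1, 'c'), (0, 'c'), (2, 'c'), (3, 'c'), (5, 'a'), (2, '')]


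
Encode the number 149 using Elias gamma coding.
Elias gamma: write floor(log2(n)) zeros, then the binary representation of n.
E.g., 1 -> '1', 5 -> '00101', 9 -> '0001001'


num_bits = floor(log2(149)) + 1 = 8
leading_zeros = num_bits - 1 = 7
binary(149) = 10010101

Elias gamma(149) = '0000000' + '10010101' = 000000010010101 (15 bits)


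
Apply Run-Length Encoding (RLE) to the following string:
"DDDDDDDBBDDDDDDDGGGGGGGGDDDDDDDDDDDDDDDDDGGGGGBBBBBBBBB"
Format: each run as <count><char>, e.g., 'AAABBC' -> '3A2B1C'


Scanning runs left to right:
  i=0: run of 'D' x 7 -> '7D'
  i=7: run of 'B' x 2 -> '2B'
  i=9: run of 'D' x 7 -> '7D'
  i=16: run of 'G' x 8 -> '8G'
  i=24: run of 'D' x 17 -> '17D'
  i=41: run of 'G' x 5 -> '5G'
  i=46: run of 'B' x 9 -> '9B'

RLE = 7D2B7D8G17D5G9B


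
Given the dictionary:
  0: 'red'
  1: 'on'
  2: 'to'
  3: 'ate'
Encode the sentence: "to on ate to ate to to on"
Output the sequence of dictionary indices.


Look up each word in the dictionary:
  'to' -> 2
  'on' -> 1
  'ate' -> 3
  'to' -> 2
  'ate' -> 3
  'to' -> 2
  'to' -> 2
  'on' -> 1

Encoded: [2, 1, 3, 2, 3, 2, 2, 1]


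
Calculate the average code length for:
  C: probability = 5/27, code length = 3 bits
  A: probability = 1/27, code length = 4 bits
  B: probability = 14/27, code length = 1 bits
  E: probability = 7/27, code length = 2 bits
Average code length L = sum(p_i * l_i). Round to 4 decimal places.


Weighted contributions p_i * l_i:
  C: (5/27) * 3 = 15/27
  A: (1/27) * 4 = 4/27
  B: (14/27) * 1 = 14/27
  E: (7/27) * 2 = 14/27
Sum = (15 + 4 + 14 + 14)/27 = 47/27

L = 47/27 = 1.7407 bits/symbol


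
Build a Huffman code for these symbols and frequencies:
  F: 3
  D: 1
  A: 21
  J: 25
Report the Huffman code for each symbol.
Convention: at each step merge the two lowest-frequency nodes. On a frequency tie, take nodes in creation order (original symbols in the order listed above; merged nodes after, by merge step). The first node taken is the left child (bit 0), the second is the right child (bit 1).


Huffman tree construction:
Step 1: Merge D(1) + F(3) = 4
Step 2: Merge (D+F)(4) + A(21) = 25
Step 3: Merge J(25) + ((D+F)+A)(25) = 50
Read each symbol's code off the tree from the root (left child = 0, right child = 1).

Codes:
  F: 101 (length 3)
  D: 100 (length 3)
  A: 11 (length 2)
  J: 0 (length 1)
Average code length: 79/50 = 1.5800 bits/symbol


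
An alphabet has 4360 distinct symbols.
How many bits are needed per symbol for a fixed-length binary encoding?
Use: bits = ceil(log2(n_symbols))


log2(4360) = 12.0901
Bracket: 2^12 = 4096 < 4360 <= 2^13 = 8192
So ceil(log2(4360)) = 13

bits = ceil(log2(4360)) = ceil(12.0901) = 13 bits


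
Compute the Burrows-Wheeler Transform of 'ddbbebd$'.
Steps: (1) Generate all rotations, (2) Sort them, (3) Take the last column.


Rotations (sorted):
  0: $ddbbebd -> last char: d
  1: bbebd$dd -> last char: d
  2: bd$ddbbe -> last char: e
  3: bebd$ddb -> last char: b
  4: d$ddbbeb -> last char: b
  5: dbbebd$d -> last char: d
  6: ddbbebd$ -> last char: $
  7: ebd$ddbb -> last char: b


BWT = ddebbd$b


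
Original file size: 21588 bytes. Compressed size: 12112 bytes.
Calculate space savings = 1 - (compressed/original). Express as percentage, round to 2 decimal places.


ratio = compressed/original = 12112/21588 = 0.561052
savings = 1 - ratio = 1 - 0.561052 = 0.438948
as a percentage: 0.438948 * 100 = 43.89%

Space savings = 1 - 12112/21588 = 43.89%


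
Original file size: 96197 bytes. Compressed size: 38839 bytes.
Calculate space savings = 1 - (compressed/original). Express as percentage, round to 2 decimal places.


ratio = compressed/original = 38839/96197 = 0.403744
savings = 1 - ratio = 1 - 0.403744 = 0.596256
as a percentage: 0.596256 * 100 = 59.63%

Space savings = 1 - 38839/96197 = 59.63%


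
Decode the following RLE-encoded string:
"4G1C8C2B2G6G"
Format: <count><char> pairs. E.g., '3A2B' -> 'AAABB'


Expanding each <count><char> pair:
  4G -> 'GGGG'
  1C -> 'C'
  8C -> 'CCCCCCCC'
  2B -> 'BB'
  2G -> 'GG'
  6G -> 'GGGGGG'

Decoded = GGGGCCCCCCCCCBBGGGGGGGG


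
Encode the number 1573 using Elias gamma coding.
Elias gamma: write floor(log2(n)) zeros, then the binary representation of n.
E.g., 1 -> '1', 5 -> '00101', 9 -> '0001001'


num_bits = floor(log2(1573)) + 1 = 11
leading_zeros = num_bits - 1 = 10
binary(1573) = 11000100101

Elias gamma(1573) = '0000000000' + '11000100101' = 000000000011000100101 (21 bits)


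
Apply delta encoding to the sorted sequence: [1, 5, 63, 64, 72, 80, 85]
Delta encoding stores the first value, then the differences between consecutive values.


First value: 1
Deltas:
  5 - 1 = 4
  63 - 5 = 58
  64 - 63 = 1
  72 - 64 = 8
  80 - 72 = 8
  85 - 80 = 5


Delta encoded: [1, 4, 58, 1, 8, 8, 5]


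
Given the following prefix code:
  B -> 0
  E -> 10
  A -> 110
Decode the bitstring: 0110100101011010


Decoding step by step:
Bits 0 -> B
Bits 110 -> A
Bits 10 -> E
Bits 0 -> B
Bits 10 -> E
Bits 10 -> E
Bits 110 -> A
Bits 10 -> E


Decoded message: BAEBEEAE


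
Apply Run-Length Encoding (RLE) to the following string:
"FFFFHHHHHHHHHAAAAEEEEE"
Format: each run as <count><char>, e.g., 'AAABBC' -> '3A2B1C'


Scanning runs left to right:
  i=0: run of 'F' x 4 -> '4F'
  i=4: run of 'H' x 9 -> '9H'
  i=13: run of 'A' x 4 -> '4A'
  i=17: run of 'E' x 5 -> '5E'

RLE = 4F9H4A5E


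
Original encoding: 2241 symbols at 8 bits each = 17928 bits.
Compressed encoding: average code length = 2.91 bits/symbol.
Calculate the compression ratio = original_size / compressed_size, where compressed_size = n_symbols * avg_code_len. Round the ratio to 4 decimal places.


original_size = n_symbols * orig_bits = 2241 * 8 = 17928 bits
compressed_size = n_symbols * avg_code_len = 2241 * 2.91 = 6521.31 bits
ratio = original_size / compressed_size = 17928 / 6521.31 = 2.7491

Compression ratio = 2.7491


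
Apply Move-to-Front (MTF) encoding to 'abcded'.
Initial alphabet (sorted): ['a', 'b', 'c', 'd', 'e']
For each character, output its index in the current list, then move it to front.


MTF encoding:
'a': index 0 in ['a', 'b', 'c', 'd', 'e'] -> ['a', 'b', 'c', 'd', 'e']
'b': index 1 in ['a', 'b', 'c', 'd', 'e'] -> ['b', 'a', 'c', 'd', 'e']
'c': index 2 in ['b', 'a', 'c', 'd', 'e'] -> ['c', 'b', 'a', 'd', 'e']
'd': index 3 in ['c', 'b', 'a', 'd', 'e'] -> ['d', 'c', 'b', 'a', 'e']
'e': index 4 in ['d', 'c', 'b', 'a', 'e'] -> ['e', 'd', 'c', 'b', 'a']
'd': index 1 in ['e', 'd', 'c', 'b', 'a'] -> ['d', 'e', 'c', 'b', 'a']


Output: [0, 1, 2, 3, 4, 1]


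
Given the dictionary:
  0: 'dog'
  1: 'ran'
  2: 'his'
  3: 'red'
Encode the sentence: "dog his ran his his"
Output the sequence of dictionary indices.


Look up each word in the dictionary:
  'dog' -> 0
  'his' -> 2
  'ran' -> 1
  'his' -> 2
  'his' -> 2

Encoded: [0, 2, 1, 2, 2]


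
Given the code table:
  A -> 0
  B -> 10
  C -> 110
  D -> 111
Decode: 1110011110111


Decoding:
111 -> D
0 -> A
0 -> A
111 -> D
10 -> B
111 -> D


Result: DAADBD


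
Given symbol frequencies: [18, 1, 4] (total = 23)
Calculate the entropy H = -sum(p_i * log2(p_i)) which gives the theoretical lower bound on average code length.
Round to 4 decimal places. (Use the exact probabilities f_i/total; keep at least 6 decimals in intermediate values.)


Per-symbol terms -p_i * log2(p_i) with p_i = f_i/23:
  p = 18/23 = 0.782609: log2(p) = -0.353637, -p*log2(p) = 0.276759
  p = 1/23 = 0.043478: log2(p) = -4.523562, -p*log2(p) = 0.196677
  p = 4/23 = 0.173913: log2(p) = -2.523562, -p*log2(p) = 0.438880
H = 0.276759 + 0.196677 + 0.438880 = 0.912316

H = 0.9123 bits/symbol


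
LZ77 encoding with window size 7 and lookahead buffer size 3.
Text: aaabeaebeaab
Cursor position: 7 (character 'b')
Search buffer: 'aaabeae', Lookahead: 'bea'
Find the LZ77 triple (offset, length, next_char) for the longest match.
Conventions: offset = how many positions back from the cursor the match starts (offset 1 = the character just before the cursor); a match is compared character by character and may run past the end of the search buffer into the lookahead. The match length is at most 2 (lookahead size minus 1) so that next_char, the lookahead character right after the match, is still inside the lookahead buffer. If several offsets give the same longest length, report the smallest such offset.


Try each offset into the search buffer:
  offset=1 (pos 6, char 'e'): match length 0
  offset=2 (pos 5, char 'a'): match length 0
  offset=3 (pos 4, char 'e'): match length 0
  offset=4 (pos 3, char 'b'): match length 2
  offset=5 (pos 2, char 'a'): match length 0
  offset=6 (pos 1, char 'a'): match length 0
  offset=7 (pos 0, char 'a'): match length 0
Longest match has length 2 at offset 4.
next_char = character at position 7 + 2 = 9 -> 'a'

Best match: offset=4, length=2 (matching 'be' starting at position 3)
LZ77 triple: (4, 2, 'a')


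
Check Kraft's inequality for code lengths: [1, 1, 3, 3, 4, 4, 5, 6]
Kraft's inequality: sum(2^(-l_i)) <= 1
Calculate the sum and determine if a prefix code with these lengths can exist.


Sum = 2^(-1) + 2^(-1) + 2^(-3) + 2^(-3) + 2^(-4) + 2^(-4) + 2^(-5) + 2^(-6)
    = 0.5 + 0.5 + 0.125 + 0.125 + 0.0625 + 0.0625 + 0.03125 + 0.015625
    = 91/64 = 1.421875
Since 1.421875 > 1, Kraft's inequality is NOT satisfied.
A prefix code with these lengths CANNOT exist.

Kraft sum = 1.421875. Not satisfied.


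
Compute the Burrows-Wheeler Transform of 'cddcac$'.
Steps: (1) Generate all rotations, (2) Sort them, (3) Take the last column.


Rotations (sorted):
  0: $cddcac -> last char: c
  1: ac$cddc -> last char: c
  2: c$cddca -> last char: a
  3: cac$cdd -> last char: d
  4: cddcac$ -> last char: $
  5: dcac$cd -> last char: d
  6: ddcac$c -> last char: c


BWT = ccad$dc


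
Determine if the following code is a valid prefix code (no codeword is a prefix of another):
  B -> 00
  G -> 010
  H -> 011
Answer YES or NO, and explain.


Checking each pair (does one codeword prefix another?):
  B='00' vs G='010': no prefix
  B='00' vs H='011': no prefix
  G='010' vs B='00': no prefix
  G='010' vs H='011': no prefix
  H='011' vs B='00': no prefix
  H='011' vs G='010': no prefix
No violation found over all pairs.

YES -- this is a valid prefix code. No codeword is a prefix of any other codeword.


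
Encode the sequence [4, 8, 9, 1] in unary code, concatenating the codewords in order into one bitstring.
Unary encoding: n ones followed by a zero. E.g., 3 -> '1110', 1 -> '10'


Encode each number as n ones followed by a terminating 0:
  4 -> 11110 (5 bits)
  8 -> 111111110 (9 bits)
  9 -> 1111111110 (10 bits)
  1 -> 10 (2 bits)
Total length = 5 + 9 + 10 + 2 = 26 bits.

Unary([4, 8, 9, 1]) = 11110111111110111111111010 (26 bits)


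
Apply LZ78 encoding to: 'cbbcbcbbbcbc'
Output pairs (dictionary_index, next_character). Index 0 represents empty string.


LZ78 encoding steps:
Dictionary: {0: ''}
Step 1: w='' (idx 0), next='c' -> output (0, 'c'), add 'c' as idx 1
Step 2: w='' (idx 0), next='b' -> output (0, 'b'), add 'b' as idx 2
Step 3: w='b' (idx 2), next='c' -> output (2, 'c'), add 'bc' as idx 3
Step 4: w='bc' (idx 3), next='b' -> output (3, 'b'), add 'bcb' as idx 4
Step 5: w='b' (idx 2), next='b' -> output (2, 'b'), add 'bb' as idx 5
Step 6: w='c' (idx 1), next='b' -> output (1, 'b'), add 'cb' as idx 6
Step 7: w='c' (idx 1), end of input -> output (1, '')


Encoded: [(0, 'c'), (0, 'b'), (2, 'c'), (3, 'b'), (2, 'b'), (1, 'b'), (1, '')]


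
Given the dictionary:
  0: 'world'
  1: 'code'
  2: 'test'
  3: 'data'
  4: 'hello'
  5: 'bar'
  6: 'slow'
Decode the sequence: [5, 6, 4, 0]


Look up each index in the dictionary:
  5 -> 'bar'
  6 -> 'slow'
  4 -> 'hello'
  0 -> 'world'

Decoded: "bar slow hello world"


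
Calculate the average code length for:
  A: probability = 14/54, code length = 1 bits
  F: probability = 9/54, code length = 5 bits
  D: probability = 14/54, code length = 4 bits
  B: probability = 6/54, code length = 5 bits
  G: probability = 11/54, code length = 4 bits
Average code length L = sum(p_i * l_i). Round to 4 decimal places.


Weighted contributions p_i * l_i:
  A: (14/54) * 1 = 14/54
  F: (9/54) * 5 = 45/54
  D: (14/54) * 4 = 56/54
  B: (6/54) * 5 = 30/54
  G: (11/54) * 4 = 44/54
Sum = (14 + 45 + 56 + 30 + 44)/54 = 189/54

L = 189/54 = 3.5000 bits/symbol


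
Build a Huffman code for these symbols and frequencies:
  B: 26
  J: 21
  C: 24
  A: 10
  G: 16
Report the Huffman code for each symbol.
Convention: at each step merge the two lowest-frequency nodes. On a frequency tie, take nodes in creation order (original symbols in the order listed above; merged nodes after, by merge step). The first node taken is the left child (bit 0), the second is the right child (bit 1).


Huffman tree construction:
Step 1: Merge A(10) + G(16) = 26
Step 2: Merge J(21) + C(24) = 45
Step 3: Merge B(26) + (A+G)(26) = 52
Step 4: Merge (J+C)(45) + (B+(A+G))(52) = 97
Read each symbol's code off the tree from the root (left child = 0, right child = 1).

Codes:
  B: 10 (length 2)
  J: 00 (length 2)
  C: 01 (length 2)
  A: 110 (length 3)
  G: 111 (length 3)
Average code length: 220/97 = 2.2680 bits/symbol


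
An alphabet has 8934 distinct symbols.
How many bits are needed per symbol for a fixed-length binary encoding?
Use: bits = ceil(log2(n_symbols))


log2(8934) = 13.1251
Bracket: 2^13 = 8192 < 8934 <= 2^14 = 16384
So ceil(log2(8934)) = 14

bits = ceil(log2(8934)) = ceil(13.1251) = 14 bits


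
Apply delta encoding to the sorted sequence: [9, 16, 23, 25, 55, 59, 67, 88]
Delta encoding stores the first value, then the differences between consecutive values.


First value: 9
Deltas:
  16 - 9 = 7
  23 - 16 = 7
  25 - 23 = 2
  55 - 25 = 30
  59 - 55 = 4
  67 - 59 = 8
  88 - 67 = 21


Delta encoded: [9, 7, 7, 2, 30, 4, 8, 21]


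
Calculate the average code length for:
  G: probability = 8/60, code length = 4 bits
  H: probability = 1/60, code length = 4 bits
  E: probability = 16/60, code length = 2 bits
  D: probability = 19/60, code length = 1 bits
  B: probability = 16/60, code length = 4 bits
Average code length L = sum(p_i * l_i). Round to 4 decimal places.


Weighted contributions p_i * l_i:
  G: (8/60) * 4 = 32/60
  H: (1/60) * 4 = 4/60
  E: (16/60) * 2 = 32/60
  D: (19/60) * 1 = 19/60
  B: (16/60) * 4 = 64/60
Sum = (32 + 4 + 32 + 19 + 64)/60 = 151/60

L = 151/60 = 2.5167 bits/symbol


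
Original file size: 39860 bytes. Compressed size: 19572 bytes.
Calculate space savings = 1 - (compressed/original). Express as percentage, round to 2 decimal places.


ratio = compressed/original = 19572/39860 = 0.491019
savings = 1 - ratio = 1 - 0.491019 = 0.508981
as a percentage: 0.508981 * 100 = 50.9%

Space savings = 1 - 19572/39860 = 50.9%


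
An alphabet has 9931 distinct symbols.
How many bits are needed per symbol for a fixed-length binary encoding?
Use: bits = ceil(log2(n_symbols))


log2(9931) = 13.2777
Bracket: 2^13 = 8192 < 9931 <= 2^14 = 16384
So ceil(log2(9931)) = 14

bits = ceil(log2(9931)) = ceil(13.2777) = 14 bits


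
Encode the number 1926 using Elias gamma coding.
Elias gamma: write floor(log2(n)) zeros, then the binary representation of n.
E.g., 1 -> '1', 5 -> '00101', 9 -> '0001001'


num_bits = floor(log2(1926)) + 1 = 11
leading_zeros = num_bits - 1 = 10
binary(1926) = 11110000110

Elias gamma(1926) = '0000000000' + '11110000110' = 000000000011110000110 (21 bits)
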